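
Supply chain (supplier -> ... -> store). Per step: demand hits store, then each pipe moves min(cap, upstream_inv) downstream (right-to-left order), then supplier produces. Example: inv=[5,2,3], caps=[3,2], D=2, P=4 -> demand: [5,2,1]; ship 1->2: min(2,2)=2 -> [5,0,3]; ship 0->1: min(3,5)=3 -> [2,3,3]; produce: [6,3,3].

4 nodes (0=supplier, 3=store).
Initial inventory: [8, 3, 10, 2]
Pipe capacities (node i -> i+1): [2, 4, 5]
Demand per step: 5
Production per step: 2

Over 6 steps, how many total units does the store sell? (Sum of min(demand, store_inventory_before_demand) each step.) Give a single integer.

Answer: 21

Derivation:
Step 1: sold=2 (running total=2) -> [8 2 8 5]
Step 2: sold=5 (running total=7) -> [8 2 5 5]
Step 3: sold=5 (running total=12) -> [8 2 2 5]
Step 4: sold=5 (running total=17) -> [8 2 2 2]
Step 5: sold=2 (running total=19) -> [8 2 2 2]
Step 6: sold=2 (running total=21) -> [8 2 2 2]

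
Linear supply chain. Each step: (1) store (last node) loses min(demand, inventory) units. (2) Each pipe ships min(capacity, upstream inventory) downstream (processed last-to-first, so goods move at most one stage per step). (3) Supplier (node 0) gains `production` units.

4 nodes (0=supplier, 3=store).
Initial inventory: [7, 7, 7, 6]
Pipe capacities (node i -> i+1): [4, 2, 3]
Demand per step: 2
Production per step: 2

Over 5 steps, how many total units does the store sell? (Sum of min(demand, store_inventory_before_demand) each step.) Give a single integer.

Step 1: sold=2 (running total=2) -> [5 9 6 7]
Step 2: sold=2 (running total=4) -> [3 11 5 8]
Step 3: sold=2 (running total=6) -> [2 12 4 9]
Step 4: sold=2 (running total=8) -> [2 12 3 10]
Step 5: sold=2 (running total=10) -> [2 12 2 11]

Answer: 10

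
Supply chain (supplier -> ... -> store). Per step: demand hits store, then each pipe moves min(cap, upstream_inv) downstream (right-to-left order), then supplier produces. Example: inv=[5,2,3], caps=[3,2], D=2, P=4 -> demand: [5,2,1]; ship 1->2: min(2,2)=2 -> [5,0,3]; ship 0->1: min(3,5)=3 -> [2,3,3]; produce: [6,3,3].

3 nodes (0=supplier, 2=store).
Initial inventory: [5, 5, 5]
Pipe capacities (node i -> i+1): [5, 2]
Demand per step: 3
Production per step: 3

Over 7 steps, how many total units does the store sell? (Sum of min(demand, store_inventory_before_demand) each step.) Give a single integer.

Step 1: sold=3 (running total=3) -> [3 8 4]
Step 2: sold=3 (running total=6) -> [3 9 3]
Step 3: sold=3 (running total=9) -> [3 10 2]
Step 4: sold=2 (running total=11) -> [3 11 2]
Step 5: sold=2 (running total=13) -> [3 12 2]
Step 6: sold=2 (running total=15) -> [3 13 2]
Step 7: sold=2 (running total=17) -> [3 14 2]

Answer: 17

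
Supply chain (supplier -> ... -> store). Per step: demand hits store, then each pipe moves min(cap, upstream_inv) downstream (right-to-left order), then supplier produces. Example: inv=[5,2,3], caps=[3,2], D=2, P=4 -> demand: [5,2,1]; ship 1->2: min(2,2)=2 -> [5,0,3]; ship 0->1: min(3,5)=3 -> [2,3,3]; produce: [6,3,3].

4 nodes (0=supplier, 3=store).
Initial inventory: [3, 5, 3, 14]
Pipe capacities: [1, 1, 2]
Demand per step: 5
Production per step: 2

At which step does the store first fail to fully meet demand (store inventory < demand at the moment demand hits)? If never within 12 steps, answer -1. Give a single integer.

Step 1: demand=5,sold=5 ship[2->3]=2 ship[1->2]=1 ship[0->1]=1 prod=2 -> [4 5 2 11]
Step 2: demand=5,sold=5 ship[2->3]=2 ship[1->2]=1 ship[0->1]=1 prod=2 -> [5 5 1 8]
Step 3: demand=5,sold=5 ship[2->3]=1 ship[1->2]=1 ship[0->1]=1 prod=2 -> [6 5 1 4]
Step 4: demand=5,sold=4 ship[2->3]=1 ship[1->2]=1 ship[0->1]=1 prod=2 -> [7 5 1 1]
Step 5: demand=5,sold=1 ship[2->3]=1 ship[1->2]=1 ship[0->1]=1 prod=2 -> [8 5 1 1]
Step 6: demand=5,sold=1 ship[2->3]=1 ship[1->2]=1 ship[0->1]=1 prod=2 -> [9 5 1 1]
Step 7: demand=5,sold=1 ship[2->3]=1 ship[1->2]=1 ship[0->1]=1 prod=2 -> [10 5 1 1]
Step 8: demand=5,sold=1 ship[2->3]=1 ship[1->2]=1 ship[0->1]=1 prod=2 -> [11 5 1 1]
Step 9: demand=5,sold=1 ship[2->3]=1 ship[1->2]=1 ship[0->1]=1 prod=2 -> [12 5 1 1]
Step 10: demand=5,sold=1 ship[2->3]=1 ship[1->2]=1 ship[0->1]=1 prod=2 -> [13 5 1 1]
Step 11: demand=5,sold=1 ship[2->3]=1 ship[1->2]=1 ship[0->1]=1 prod=2 -> [14 5 1 1]
Step 12: demand=5,sold=1 ship[2->3]=1 ship[1->2]=1 ship[0->1]=1 prod=2 -> [15 5 1 1]
First stockout at step 4

4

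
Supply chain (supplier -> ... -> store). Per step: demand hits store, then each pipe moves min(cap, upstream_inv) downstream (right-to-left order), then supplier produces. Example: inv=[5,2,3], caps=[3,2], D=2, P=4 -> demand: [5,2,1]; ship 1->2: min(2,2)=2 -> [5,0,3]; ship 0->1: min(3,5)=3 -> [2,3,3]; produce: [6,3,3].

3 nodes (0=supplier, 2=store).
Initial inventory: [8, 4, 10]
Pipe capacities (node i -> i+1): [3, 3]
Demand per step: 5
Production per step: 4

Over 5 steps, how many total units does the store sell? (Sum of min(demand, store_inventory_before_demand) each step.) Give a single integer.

Step 1: sold=5 (running total=5) -> [9 4 8]
Step 2: sold=5 (running total=10) -> [10 4 6]
Step 3: sold=5 (running total=15) -> [11 4 4]
Step 4: sold=4 (running total=19) -> [12 4 3]
Step 5: sold=3 (running total=22) -> [13 4 3]

Answer: 22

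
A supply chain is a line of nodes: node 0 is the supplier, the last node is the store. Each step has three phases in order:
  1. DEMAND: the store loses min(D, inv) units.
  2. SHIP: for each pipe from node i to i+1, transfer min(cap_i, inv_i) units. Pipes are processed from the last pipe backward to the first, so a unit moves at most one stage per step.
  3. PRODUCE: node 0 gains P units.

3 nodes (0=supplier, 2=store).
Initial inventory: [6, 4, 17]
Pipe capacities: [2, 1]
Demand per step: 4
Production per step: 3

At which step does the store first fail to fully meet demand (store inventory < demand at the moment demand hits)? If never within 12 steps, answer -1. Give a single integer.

Step 1: demand=4,sold=4 ship[1->2]=1 ship[0->1]=2 prod=3 -> [7 5 14]
Step 2: demand=4,sold=4 ship[1->2]=1 ship[0->1]=2 prod=3 -> [8 6 11]
Step 3: demand=4,sold=4 ship[1->2]=1 ship[0->1]=2 prod=3 -> [9 7 8]
Step 4: demand=4,sold=4 ship[1->2]=1 ship[0->1]=2 prod=3 -> [10 8 5]
Step 5: demand=4,sold=4 ship[1->2]=1 ship[0->1]=2 prod=3 -> [11 9 2]
Step 6: demand=4,sold=2 ship[1->2]=1 ship[0->1]=2 prod=3 -> [12 10 1]
Step 7: demand=4,sold=1 ship[1->2]=1 ship[0->1]=2 prod=3 -> [13 11 1]
Step 8: demand=4,sold=1 ship[1->2]=1 ship[0->1]=2 prod=3 -> [14 12 1]
Step 9: demand=4,sold=1 ship[1->2]=1 ship[0->1]=2 prod=3 -> [15 13 1]
Step 10: demand=4,sold=1 ship[1->2]=1 ship[0->1]=2 prod=3 -> [16 14 1]
Step 11: demand=4,sold=1 ship[1->2]=1 ship[0->1]=2 prod=3 -> [17 15 1]
Step 12: demand=4,sold=1 ship[1->2]=1 ship[0->1]=2 prod=3 -> [18 16 1]
First stockout at step 6

6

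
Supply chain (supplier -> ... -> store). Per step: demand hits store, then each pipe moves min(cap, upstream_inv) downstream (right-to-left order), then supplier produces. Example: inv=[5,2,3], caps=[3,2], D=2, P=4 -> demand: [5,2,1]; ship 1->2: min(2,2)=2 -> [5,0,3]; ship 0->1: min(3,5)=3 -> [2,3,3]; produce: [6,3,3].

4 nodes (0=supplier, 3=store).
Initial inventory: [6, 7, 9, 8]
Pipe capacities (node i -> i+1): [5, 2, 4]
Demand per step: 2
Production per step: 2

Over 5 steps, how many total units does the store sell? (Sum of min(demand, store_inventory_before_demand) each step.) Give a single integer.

Step 1: sold=2 (running total=2) -> [3 10 7 10]
Step 2: sold=2 (running total=4) -> [2 11 5 12]
Step 3: sold=2 (running total=6) -> [2 11 3 14]
Step 4: sold=2 (running total=8) -> [2 11 2 15]
Step 5: sold=2 (running total=10) -> [2 11 2 15]

Answer: 10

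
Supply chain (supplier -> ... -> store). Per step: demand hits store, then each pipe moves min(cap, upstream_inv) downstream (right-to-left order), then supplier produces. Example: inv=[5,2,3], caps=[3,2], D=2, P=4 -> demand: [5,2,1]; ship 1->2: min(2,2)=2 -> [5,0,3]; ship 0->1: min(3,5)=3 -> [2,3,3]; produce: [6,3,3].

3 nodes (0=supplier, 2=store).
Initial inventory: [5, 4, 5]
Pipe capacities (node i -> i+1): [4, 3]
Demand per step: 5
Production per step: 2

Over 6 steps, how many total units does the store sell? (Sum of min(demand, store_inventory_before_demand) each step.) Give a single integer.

Step 1: sold=5 (running total=5) -> [3 5 3]
Step 2: sold=3 (running total=8) -> [2 5 3]
Step 3: sold=3 (running total=11) -> [2 4 3]
Step 4: sold=3 (running total=14) -> [2 3 3]
Step 5: sold=3 (running total=17) -> [2 2 3]
Step 6: sold=3 (running total=20) -> [2 2 2]

Answer: 20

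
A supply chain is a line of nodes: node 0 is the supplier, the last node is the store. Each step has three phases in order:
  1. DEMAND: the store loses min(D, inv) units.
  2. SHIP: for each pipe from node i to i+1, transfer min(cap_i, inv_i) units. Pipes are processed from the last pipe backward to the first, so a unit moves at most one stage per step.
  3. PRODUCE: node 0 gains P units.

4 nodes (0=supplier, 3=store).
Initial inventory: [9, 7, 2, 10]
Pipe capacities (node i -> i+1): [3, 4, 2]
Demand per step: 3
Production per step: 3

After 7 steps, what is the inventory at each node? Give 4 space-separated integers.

Step 1: demand=3,sold=3 ship[2->3]=2 ship[1->2]=4 ship[0->1]=3 prod=3 -> inv=[9 6 4 9]
Step 2: demand=3,sold=3 ship[2->3]=2 ship[1->2]=4 ship[0->1]=3 prod=3 -> inv=[9 5 6 8]
Step 3: demand=3,sold=3 ship[2->3]=2 ship[1->2]=4 ship[0->1]=3 prod=3 -> inv=[9 4 8 7]
Step 4: demand=3,sold=3 ship[2->3]=2 ship[1->2]=4 ship[0->1]=3 prod=3 -> inv=[9 3 10 6]
Step 5: demand=3,sold=3 ship[2->3]=2 ship[1->2]=3 ship[0->1]=3 prod=3 -> inv=[9 3 11 5]
Step 6: demand=3,sold=3 ship[2->3]=2 ship[1->2]=3 ship[0->1]=3 prod=3 -> inv=[9 3 12 4]
Step 7: demand=3,sold=3 ship[2->3]=2 ship[1->2]=3 ship[0->1]=3 prod=3 -> inv=[9 3 13 3]

9 3 13 3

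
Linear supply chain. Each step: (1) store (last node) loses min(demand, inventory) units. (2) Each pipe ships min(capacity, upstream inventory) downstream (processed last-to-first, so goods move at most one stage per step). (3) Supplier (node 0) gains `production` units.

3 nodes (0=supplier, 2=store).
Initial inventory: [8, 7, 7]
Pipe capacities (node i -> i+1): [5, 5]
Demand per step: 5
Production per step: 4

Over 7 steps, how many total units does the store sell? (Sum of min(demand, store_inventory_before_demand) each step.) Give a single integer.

Answer: 35

Derivation:
Step 1: sold=5 (running total=5) -> [7 7 7]
Step 2: sold=5 (running total=10) -> [6 7 7]
Step 3: sold=5 (running total=15) -> [5 7 7]
Step 4: sold=5 (running total=20) -> [4 7 7]
Step 5: sold=5 (running total=25) -> [4 6 7]
Step 6: sold=5 (running total=30) -> [4 5 7]
Step 7: sold=5 (running total=35) -> [4 4 7]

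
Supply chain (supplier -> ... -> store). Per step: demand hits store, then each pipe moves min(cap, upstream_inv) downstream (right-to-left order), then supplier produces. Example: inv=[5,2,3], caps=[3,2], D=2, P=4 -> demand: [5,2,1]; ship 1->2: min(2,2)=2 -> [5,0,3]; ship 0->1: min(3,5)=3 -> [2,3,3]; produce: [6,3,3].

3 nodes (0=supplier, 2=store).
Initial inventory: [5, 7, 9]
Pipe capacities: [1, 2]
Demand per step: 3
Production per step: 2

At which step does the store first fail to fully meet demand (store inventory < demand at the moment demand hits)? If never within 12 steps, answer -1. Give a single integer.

Step 1: demand=3,sold=3 ship[1->2]=2 ship[0->1]=1 prod=2 -> [6 6 8]
Step 2: demand=3,sold=3 ship[1->2]=2 ship[0->1]=1 prod=2 -> [7 5 7]
Step 3: demand=3,sold=3 ship[1->2]=2 ship[0->1]=1 prod=2 -> [8 4 6]
Step 4: demand=3,sold=3 ship[1->2]=2 ship[0->1]=1 prod=2 -> [9 3 5]
Step 5: demand=3,sold=3 ship[1->2]=2 ship[0->1]=1 prod=2 -> [10 2 4]
Step 6: demand=3,sold=3 ship[1->2]=2 ship[0->1]=1 prod=2 -> [11 1 3]
Step 7: demand=3,sold=3 ship[1->2]=1 ship[0->1]=1 prod=2 -> [12 1 1]
Step 8: demand=3,sold=1 ship[1->2]=1 ship[0->1]=1 prod=2 -> [13 1 1]
Step 9: demand=3,sold=1 ship[1->2]=1 ship[0->1]=1 prod=2 -> [14 1 1]
Step 10: demand=3,sold=1 ship[1->2]=1 ship[0->1]=1 prod=2 -> [15 1 1]
Step 11: demand=3,sold=1 ship[1->2]=1 ship[0->1]=1 prod=2 -> [16 1 1]
Step 12: demand=3,sold=1 ship[1->2]=1 ship[0->1]=1 prod=2 -> [17 1 1]
First stockout at step 8

8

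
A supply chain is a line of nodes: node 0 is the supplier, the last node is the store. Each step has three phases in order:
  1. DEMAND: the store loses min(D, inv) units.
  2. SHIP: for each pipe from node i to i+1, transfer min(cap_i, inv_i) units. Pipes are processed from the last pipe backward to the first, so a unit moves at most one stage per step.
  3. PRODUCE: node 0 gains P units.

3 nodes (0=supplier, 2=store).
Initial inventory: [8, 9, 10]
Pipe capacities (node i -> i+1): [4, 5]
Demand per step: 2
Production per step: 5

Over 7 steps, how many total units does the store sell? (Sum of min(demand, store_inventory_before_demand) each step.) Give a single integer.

Answer: 14

Derivation:
Step 1: sold=2 (running total=2) -> [9 8 13]
Step 2: sold=2 (running total=4) -> [10 7 16]
Step 3: sold=2 (running total=6) -> [11 6 19]
Step 4: sold=2 (running total=8) -> [12 5 22]
Step 5: sold=2 (running total=10) -> [13 4 25]
Step 6: sold=2 (running total=12) -> [14 4 27]
Step 7: sold=2 (running total=14) -> [15 4 29]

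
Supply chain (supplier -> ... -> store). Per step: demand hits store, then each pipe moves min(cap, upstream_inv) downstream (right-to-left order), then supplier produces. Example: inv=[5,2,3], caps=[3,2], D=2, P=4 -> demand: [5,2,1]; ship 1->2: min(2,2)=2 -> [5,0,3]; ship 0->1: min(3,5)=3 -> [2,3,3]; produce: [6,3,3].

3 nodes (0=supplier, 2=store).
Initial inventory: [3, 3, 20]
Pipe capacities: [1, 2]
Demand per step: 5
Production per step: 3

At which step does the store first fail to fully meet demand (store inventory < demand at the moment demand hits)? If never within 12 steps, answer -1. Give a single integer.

Step 1: demand=5,sold=5 ship[1->2]=2 ship[0->1]=1 prod=3 -> [5 2 17]
Step 2: demand=5,sold=5 ship[1->2]=2 ship[0->1]=1 prod=3 -> [7 1 14]
Step 3: demand=5,sold=5 ship[1->2]=1 ship[0->1]=1 prod=3 -> [9 1 10]
Step 4: demand=5,sold=5 ship[1->2]=1 ship[0->1]=1 prod=3 -> [11 1 6]
Step 5: demand=5,sold=5 ship[1->2]=1 ship[0->1]=1 prod=3 -> [13 1 2]
Step 6: demand=5,sold=2 ship[1->2]=1 ship[0->1]=1 prod=3 -> [15 1 1]
Step 7: demand=5,sold=1 ship[1->2]=1 ship[0->1]=1 prod=3 -> [17 1 1]
Step 8: demand=5,sold=1 ship[1->2]=1 ship[0->1]=1 prod=3 -> [19 1 1]
Step 9: demand=5,sold=1 ship[1->2]=1 ship[0->1]=1 prod=3 -> [21 1 1]
Step 10: demand=5,sold=1 ship[1->2]=1 ship[0->1]=1 prod=3 -> [23 1 1]
Step 11: demand=5,sold=1 ship[1->2]=1 ship[0->1]=1 prod=3 -> [25 1 1]
Step 12: demand=5,sold=1 ship[1->2]=1 ship[0->1]=1 prod=3 -> [27 1 1]
First stockout at step 6

6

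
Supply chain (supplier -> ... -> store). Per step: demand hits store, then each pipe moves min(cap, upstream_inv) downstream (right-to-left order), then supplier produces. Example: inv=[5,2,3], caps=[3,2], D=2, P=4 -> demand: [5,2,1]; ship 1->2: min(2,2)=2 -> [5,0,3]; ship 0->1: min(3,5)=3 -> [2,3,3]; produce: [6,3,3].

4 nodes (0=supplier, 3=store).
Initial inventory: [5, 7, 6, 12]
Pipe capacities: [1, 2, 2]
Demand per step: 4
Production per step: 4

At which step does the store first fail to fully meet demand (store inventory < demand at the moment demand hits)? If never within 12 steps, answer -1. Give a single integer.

Step 1: demand=4,sold=4 ship[2->3]=2 ship[1->2]=2 ship[0->1]=1 prod=4 -> [8 6 6 10]
Step 2: demand=4,sold=4 ship[2->3]=2 ship[1->2]=2 ship[0->1]=1 prod=4 -> [11 5 6 8]
Step 3: demand=4,sold=4 ship[2->3]=2 ship[1->2]=2 ship[0->1]=1 prod=4 -> [14 4 6 6]
Step 4: demand=4,sold=4 ship[2->3]=2 ship[1->2]=2 ship[0->1]=1 prod=4 -> [17 3 6 4]
Step 5: demand=4,sold=4 ship[2->3]=2 ship[1->2]=2 ship[0->1]=1 prod=4 -> [20 2 6 2]
Step 6: demand=4,sold=2 ship[2->3]=2 ship[1->2]=2 ship[0->1]=1 prod=4 -> [23 1 6 2]
Step 7: demand=4,sold=2 ship[2->3]=2 ship[1->2]=1 ship[0->1]=1 prod=4 -> [26 1 5 2]
Step 8: demand=4,sold=2 ship[2->3]=2 ship[1->2]=1 ship[0->1]=1 prod=4 -> [29 1 4 2]
Step 9: demand=4,sold=2 ship[2->3]=2 ship[1->2]=1 ship[0->1]=1 prod=4 -> [32 1 3 2]
Step 10: demand=4,sold=2 ship[2->3]=2 ship[1->2]=1 ship[0->1]=1 prod=4 -> [35 1 2 2]
Step 11: demand=4,sold=2 ship[2->3]=2 ship[1->2]=1 ship[0->1]=1 prod=4 -> [38 1 1 2]
Step 12: demand=4,sold=2 ship[2->3]=1 ship[1->2]=1 ship[0->1]=1 prod=4 -> [41 1 1 1]
First stockout at step 6

6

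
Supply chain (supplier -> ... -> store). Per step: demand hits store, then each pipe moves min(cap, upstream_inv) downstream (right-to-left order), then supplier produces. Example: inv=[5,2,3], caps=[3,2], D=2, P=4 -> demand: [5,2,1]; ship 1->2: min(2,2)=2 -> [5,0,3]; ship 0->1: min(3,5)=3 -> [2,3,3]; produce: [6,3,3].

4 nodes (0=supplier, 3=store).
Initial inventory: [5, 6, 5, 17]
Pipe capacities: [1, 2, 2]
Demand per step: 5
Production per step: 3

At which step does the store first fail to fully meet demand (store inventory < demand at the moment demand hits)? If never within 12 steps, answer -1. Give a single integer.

Step 1: demand=5,sold=5 ship[2->3]=2 ship[1->2]=2 ship[0->1]=1 prod=3 -> [7 5 5 14]
Step 2: demand=5,sold=5 ship[2->3]=2 ship[1->2]=2 ship[0->1]=1 prod=3 -> [9 4 5 11]
Step 3: demand=5,sold=5 ship[2->3]=2 ship[1->2]=2 ship[0->1]=1 prod=3 -> [11 3 5 8]
Step 4: demand=5,sold=5 ship[2->3]=2 ship[1->2]=2 ship[0->1]=1 prod=3 -> [13 2 5 5]
Step 5: demand=5,sold=5 ship[2->3]=2 ship[1->2]=2 ship[0->1]=1 prod=3 -> [15 1 5 2]
Step 6: demand=5,sold=2 ship[2->3]=2 ship[1->2]=1 ship[0->1]=1 prod=3 -> [17 1 4 2]
Step 7: demand=5,sold=2 ship[2->3]=2 ship[1->2]=1 ship[0->1]=1 prod=3 -> [19 1 3 2]
Step 8: demand=5,sold=2 ship[2->3]=2 ship[1->2]=1 ship[0->1]=1 prod=3 -> [21 1 2 2]
Step 9: demand=5,sold=2 ship[2->3]=2 ship[1->2]=1 ship[0->1]=1 prod=3 -> [23 1 1 2]
Step 10: demand=5,sold=2 ship[2->3]=1 ship[1->2]=1 ship[0->1]=1 prod=3 -> [25 1 1 1]
Step 11: demand=5,sold=1 ship[2->3]=1 ship[1->2]=1 ship[0->1]=1 prod=3 -> [27 1 1 1]
Step 12: demand=5,sold=1 ship[2->3]=1 ship[1->2]=1 ship[0->1]=1 prod=3 -> [29 1 1 1]
First stockout at step 6

6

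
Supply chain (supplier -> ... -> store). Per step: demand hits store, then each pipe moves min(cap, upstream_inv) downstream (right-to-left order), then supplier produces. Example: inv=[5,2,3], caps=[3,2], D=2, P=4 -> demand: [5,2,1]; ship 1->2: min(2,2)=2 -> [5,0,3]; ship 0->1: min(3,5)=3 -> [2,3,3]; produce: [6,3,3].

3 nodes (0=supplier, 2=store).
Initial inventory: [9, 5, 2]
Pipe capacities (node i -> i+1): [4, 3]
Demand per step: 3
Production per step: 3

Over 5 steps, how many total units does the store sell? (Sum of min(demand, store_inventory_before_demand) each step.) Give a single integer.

Answer: 14

Derivation:
Step 1: sold=2 (running total=2) -> [8 6 3]
Step 2: sold=3 (running total=5) -> [7 7 3]
Step 3: sold=3 (running total=8) -> [6 8 3]
Step 4: sold=3 (running total=11) -> [5 9 3]
Step 5: sold=3 (running total=14) -> [4 10 3]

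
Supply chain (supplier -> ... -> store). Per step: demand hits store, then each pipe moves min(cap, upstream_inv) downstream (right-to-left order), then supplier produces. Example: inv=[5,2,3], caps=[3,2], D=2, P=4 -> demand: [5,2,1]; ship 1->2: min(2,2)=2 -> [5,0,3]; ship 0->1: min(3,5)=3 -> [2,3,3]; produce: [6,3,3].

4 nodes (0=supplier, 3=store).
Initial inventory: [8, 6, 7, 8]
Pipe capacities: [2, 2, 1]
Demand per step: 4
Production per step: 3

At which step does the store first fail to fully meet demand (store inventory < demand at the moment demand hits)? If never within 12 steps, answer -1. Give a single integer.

Step 1: demand=4,sold=4 ship[2->3]=1 ship[1->2]=2 ship[0->1]=2 prod=3 -> [9 6 8 5]
Step 2: demand=4,sold=4 ship[2->3]=1 ship[1->2]=2 ship[0->1]=2 prod=3 -> [10 6 9 2]
Step 3: demand=4,sold=2 ship[2->3]=1 ship[1->2]=2 ship[0->1]=2 prod=3 -> [11 6 10 1]
Step 4: demand=4,sold=1 ship[2->3]=1 ship[1->2]=2 ship[0->1]=2 prod=3 -> [12 6 11 1]
Step 5: demand=4,sold=1 ship[2->3]=1 ship[1->2]=2 ship[0->1]=2 prod=3 -> [13 6 12 1]
Step 6: demand=4,sold=1 ship[2->3]=1 ship[1->2]=2 ship[0->1]=2 prod=3 -> [14 6 13 1]
Step 7: demand=4,sold=1 ship[2->3]=1 ship[1->2]=2 ship[0->1]=2 prod=3 -> [15 6 14 1]
Step 8: demand=4,sold=1 ship[2->3]=1 ship[1->2]=2 ship[0->1]=2 prod=3 -> [16 6 15 1]
Step 9: demand=4,sold=1 ship[2->3]=1 ship[1->2]=2 ship[0->1]=2 prod=3 -> [17 6 16 1]
Step 10: demand=4,sold=1 ship[2->3]=1 ship[1->2]=2 ship[0->1]=2 prod=3 -> [18 6 17 1]
Step 11: demand=4,sold=1 ship[2->3]=1 ship[1->2]=2 ship[0->1]=2 prod=3 -> [19 6 18 1]
Step 12: demand=4,sold=1 ship[2->3]=1 ship[1->2]=2 ship[0->1]=2 prod=3 -> [20 6 19 1]
First stockout at step 3

3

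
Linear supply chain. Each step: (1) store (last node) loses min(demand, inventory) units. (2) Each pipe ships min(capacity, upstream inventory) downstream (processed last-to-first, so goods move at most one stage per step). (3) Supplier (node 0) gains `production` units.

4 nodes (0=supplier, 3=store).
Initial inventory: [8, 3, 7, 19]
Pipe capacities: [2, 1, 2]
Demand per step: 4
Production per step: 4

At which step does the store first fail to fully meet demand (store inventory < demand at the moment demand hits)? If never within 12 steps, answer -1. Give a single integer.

Step 1: demand=4,sold=4 ship[2->3]=2 ship[1->2]=1 ship[0->1]=2 prod=4 -> [10 4 6 17]
Step 2: demand=4,sold=4 ship[2->3]=2 ship[1->2]=1 ship[0->1]=2 prod=4 -> [12 5 5 15]
Step 3: demand=4,sold=4 ship[2->3]=2 ship[1->2]=1 ship[0->1]=2 prod=4 -> [14 6 4 13]
Step 4: demand=4,sold=4 ship[2->3]=2 ship[1->2]=1 ship[0->1]=2 prod=4 -> [16 7 3 11]
Step 5: demand=4,sold=4 ship[2->3]=2 ship[1->2]=1 ship[0->1]=2 prod=4 -> [18 8 2 9]
Step 6: demand=4,sold=4 ship[2->3]=2 ship[1->2]=1 ship[0->1]=2 prod=4 -> [20 9 1 7]
Step 7: demand=4,sold=4 ship[2->3]=1 ship[1->2]=1 ship[0->1]=2 prod=4 -> [22 10 1 4]
Step 8: demand=4,sold=4 ship[2->3]=1 ship[1->2]=1 ship[0->1]=2 prod=4 -> [24 11 1 1]
Step 9: demand=4,sold=1 ship[2->3]=1 ship[1->2]=1 ship[0->1]=2 prod=4 -> [26 12 1 1]
Step 10: demand=4,sold=1 ship[2->3]=1 ship[1->2]=1 ship[0->1]=2 prod=4 -> [28 13 1 1]
Step 11: demand=4,sold=1 ship[2->3]=1 ship[1->2]=1 ship[0->1]=2 prod=4 -> [30 14 1 1]
Step 12: demand=4,sold=1 ship[2->3]=1 ship[1->2]=1 ship[0->1]=2 prod=4 -> [32 15 1 1]
First stockout at step 9

9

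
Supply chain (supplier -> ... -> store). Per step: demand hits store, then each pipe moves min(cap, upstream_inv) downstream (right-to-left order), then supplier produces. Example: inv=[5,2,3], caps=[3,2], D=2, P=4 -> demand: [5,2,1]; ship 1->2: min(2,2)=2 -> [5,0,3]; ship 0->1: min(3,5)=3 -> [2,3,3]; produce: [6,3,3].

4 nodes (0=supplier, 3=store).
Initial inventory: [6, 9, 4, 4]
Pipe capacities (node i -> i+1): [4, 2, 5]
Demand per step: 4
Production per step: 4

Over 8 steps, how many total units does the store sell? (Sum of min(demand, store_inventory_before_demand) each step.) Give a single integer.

Answer: 20

Derivation:
Step 1: sold=4 (running total=4) -> [6 11 2 4]
Step 2: sold=4 (running total=8) -> [6 13 2 2]
Step 3: sold=2 (running total=10) -> [6 15 2 2]
Step 4: sold=2 (running total=12) -> [6 17 2 2]
Step 5: sold=2 (running total=14) -> [6 19 2 2]
Step 6: sold=2 (running total=16) -> [6 21 2 2]
Step 7: sold=2 (running total=18) -> [6 23 2 2]
Step 8: sold=2 (running total=20) -> [6 25 2 2]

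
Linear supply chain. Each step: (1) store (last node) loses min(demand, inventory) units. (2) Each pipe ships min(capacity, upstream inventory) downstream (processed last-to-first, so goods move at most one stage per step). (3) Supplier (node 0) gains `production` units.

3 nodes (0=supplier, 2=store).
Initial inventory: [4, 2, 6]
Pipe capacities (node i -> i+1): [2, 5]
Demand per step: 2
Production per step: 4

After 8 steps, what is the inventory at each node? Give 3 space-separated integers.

Step 1: demand=2,sold=2 ship[1->2]=2 ship[0->1]=2 prod=4 -> inv=[6 2 6]
Step 2: demand=2,sold=2 ship[1->2]=2 ship[0->1]=2 prod=4 -> inv=[8 2 6]
Step 3: demand=2,sold=2 ship[1->2]=2 ship[0->1]=2 prod=4 -> inv=[10 2 6]
Step 4: demand=2,sold=2 ship[1->2]=2 ship[0->1]=2 prod=4 -> inv=[12 2 6]
Step 5: demand=2,sold=2 ship[1->2]=2 ship[0->1]=2 prod=4 -> inv=[14 2 6]
Step 6: demand=2,sold=2 ship[1->2]=2 ship[0->1]=2 prod=4 -> inv=[16 2 6]
Step 7: demand=2,sold=2 ship[1->2]=2 ship[0->1]=2 prod=4 -> inv=[18 2 6]
Step 8: demand=2,sold=2 ship[1->2]=2 ship[0->1]=2 prod=4 -> inv=[20 2 6]

20 2 6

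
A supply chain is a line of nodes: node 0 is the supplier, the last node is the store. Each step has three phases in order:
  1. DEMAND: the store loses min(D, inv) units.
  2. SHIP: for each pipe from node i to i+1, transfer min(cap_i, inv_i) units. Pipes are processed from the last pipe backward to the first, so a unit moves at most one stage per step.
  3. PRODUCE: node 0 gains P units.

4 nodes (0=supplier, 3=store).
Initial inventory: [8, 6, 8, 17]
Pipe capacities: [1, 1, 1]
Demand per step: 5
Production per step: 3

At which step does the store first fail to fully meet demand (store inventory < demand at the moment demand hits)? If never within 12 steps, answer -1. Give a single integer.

Step 1: demand=5,sold=5 ship[2->3]=1 ship[1->2]=1 ship[0->1]=1 prod=3 -> [10 6 8 13]
Step 2: demand=5,sold=5 ship[2->3]=1 ship[1->2]=1 ship[0->1]=1 prod=3 -> [12 6 8 9]
Step 3: demand=5,sold=5 ship[2->3]=1 ship[1->2]=1 ship[0->1]=1 prod=3 -> [14 6 8 5]
Step 4: demand=5,sold=5 ship[2->3]=1 ship[1->2]=1 ship[0->1]=1 prod=3 -> [16 6 8 1]
Step 5: demand=5,sold=1 ship[2->3]=1 ship[1->2]=1 ship[0->1]=1 prod=3 -> [18 6 8 1]
Step 6: demand=5,sold=1 ship[2->3]=1 ship[1->2]=1 ship[0->1]=1 prod=3 -> [20 6 8 1]
Step 7: demand=5,sold=1 ship[2->3]=1 ship[1->2]=1 ship[0->1]=1 prod=3 -> [22 6 8 1]
Step 8: demand=5,sold=1 ship[2->3]=1 ship[1->2]=1 ship[0->1]=1 prod=3 -> [24 6 8 1]
Step 9: demand=5,sold=1 ship[2->3]=1 ship[1->2]=1 ship[0->1]=1 prod=3 -> [26 6 8 1]
Step 10: demand=5,sold=1 ship[2->3]=1 ship[1->2]=1 ship[0->1]=1 prod=3 -> [28 6 8 1]
Step 11: demand=5,sold=1 ship[2->3]=1 ship[1->2]=1 ship[0->1]=1 prod=3 -> [30 6 8 1]
Step 12: demand=5,sold=1 ship[2->3]=1 ship[1->2]=1 ship[0->1]=1 prod=3 -> [32 6 8 1]
First stockout at step 5

5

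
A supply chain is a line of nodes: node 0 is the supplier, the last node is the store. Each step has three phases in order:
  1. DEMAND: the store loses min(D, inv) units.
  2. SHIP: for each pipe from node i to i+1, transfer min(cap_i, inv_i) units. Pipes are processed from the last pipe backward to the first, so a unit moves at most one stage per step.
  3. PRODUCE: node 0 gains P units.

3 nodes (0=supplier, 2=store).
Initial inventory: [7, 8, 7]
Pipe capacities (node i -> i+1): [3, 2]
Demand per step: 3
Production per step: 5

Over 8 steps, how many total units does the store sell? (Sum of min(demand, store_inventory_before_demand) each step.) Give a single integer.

Step 1: sold=3 (running total=3) -> [9 9 6]
Step 2: sold=3 (running total=6) -> [11 10 5]
Step 3: sold=3 (running total=9) -> [13 11 4]
Step 4: sold=3 (running total=12) -> [15 12 3]
Step 5: sold=3 (running total=15) -> [17 13 2]
Step 6: sold=2 (running total=17) -> [19 14 2]
Step 7: sold=2 (running total=19) -> [21 15 2]
Step 8: sold=2 (running total=21) -> [23 16 2]

Answer: 21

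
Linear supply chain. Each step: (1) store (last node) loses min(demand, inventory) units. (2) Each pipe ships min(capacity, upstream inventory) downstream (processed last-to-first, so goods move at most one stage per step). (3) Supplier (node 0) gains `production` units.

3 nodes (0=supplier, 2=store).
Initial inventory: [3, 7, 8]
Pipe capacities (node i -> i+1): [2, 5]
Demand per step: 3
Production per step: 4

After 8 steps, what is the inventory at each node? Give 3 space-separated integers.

Step 1: demand=3,sold=3 ship[1->2]=5 ship[0->1]=2 prod=4 -> inv=[5 4 10]
Step 2: demand=3,sold=3 ship[1->2]=4 ship[0->1]=2 prod=4 -> inv=[7 2 11]
Step 3: demand=3,sold=3 ship[1->2]=2 ship[0->1]=2 prod=4 -> inv=[9 2 10]
Step 4: demand=3,sold=3 ship[1->2]=2 ship[0->1]=2 prod=4 -> inv=[11 2 9]
Step 5: demand=3,sold=3 ship[1->2]=2 ship[0->1]=2 prod=4 -> inv=[13 2 8]
Step 6: demand=3,sold=3 ship[1->2]=2 ship[0->1]=2 prod=4 -> inv=[15 2 7]
Step 7: demand=3,sold=3 ship[1->2]=2 ship[0->1]=2 prod=4 -> inv=[17 2 6]
Step 8: demand=3,sold=3 ship[1->2]=2 ship[0->1]=2 prod=4 -> inv=[19 2 5]

19 2 5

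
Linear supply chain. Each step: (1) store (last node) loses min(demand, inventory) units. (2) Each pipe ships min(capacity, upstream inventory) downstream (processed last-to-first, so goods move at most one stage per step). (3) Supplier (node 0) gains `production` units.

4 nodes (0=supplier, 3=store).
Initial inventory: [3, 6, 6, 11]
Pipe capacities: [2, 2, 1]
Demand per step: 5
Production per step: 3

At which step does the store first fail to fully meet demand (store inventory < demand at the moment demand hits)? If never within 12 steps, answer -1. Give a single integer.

Step 1: demand=5,sold=5 ship[2->3]=1 ship[1->2]=2 ship[0->1]=2 prod=3 -> [4 6 7 7]
Step 2: demand=5,sold=5 ship[2->3]=1 ship[1->2]=2 ship[0->1]=2 prod=3 -> [5 6 8 3]
Step 3: demand=5,sold=3 ship[2->3]=1 ship[1->2]=2 ship[0->1]=2 prod=3 -> [6 6 9 1]
Step 4: demand=5,sold=1 ship[2->3]=1 ship[1->2]=2 ship[0->1]=2 prod=3 -> [7 6 10 1]
Step 5: demand=5,sold=1 ship[2->3]=1 ship[1->2]=2 ship[0->1]=2 prod=3 -> [8 6 11 1]
Step 6: demand=5,sold=1 ship[2->3]=1 ship[1->2]=2 ship[0->1]=2 prod=3 -> [9 6 12 1]
Step 7: demand=5,sold=1 ship[2->3]=1 ship[1->2]=2 ship[0->1]=2 prod=3 -> [10 6 13 1]
Step 8: demand=5,sold=1 ship[2->3]=1 ship[1->2]=2 ship[0->1]=2 prod=3 -> [11 6 14 1]
Step 9: demand=5,sold=1 ship[2->3]=1 ship[1->2]=2 ship[0->1]=2 prod=3 -> [12 6 15 1]
Step 10: demand=5,sold=1 ship[2->3]=1 ship[1->2]=2 ship[0->1]=2 prod=3 -> [13 6 16 1]
Step 11: demand=5,sold=1 ship[2->3]=1 ship[1->2]=2 ship[0->1]=2 prod=3 -> [14 6 17 1]
Step 12: demand=5,sold=1 ship[2->3]=1 ship[1->2]=2 ship[0->1]=2 prod=3 -> [15 6 18 1]
First stockout at step 3

3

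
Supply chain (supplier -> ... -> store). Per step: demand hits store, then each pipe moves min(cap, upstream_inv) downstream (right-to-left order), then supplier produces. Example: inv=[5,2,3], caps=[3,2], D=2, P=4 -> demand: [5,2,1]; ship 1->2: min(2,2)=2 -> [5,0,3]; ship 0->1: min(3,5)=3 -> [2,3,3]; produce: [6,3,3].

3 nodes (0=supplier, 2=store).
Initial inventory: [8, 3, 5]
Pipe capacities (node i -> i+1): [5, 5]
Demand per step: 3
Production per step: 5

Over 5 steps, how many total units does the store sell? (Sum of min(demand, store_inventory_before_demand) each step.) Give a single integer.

Answer: 15

Derivation:
Step 1: sold=3 (running total=3) -> [8 5 5]
Step 2: sold=3 (running total=6) -> [8 5 7]
Step 3: sold=3 (running total=9) -> [8 5 9]
Step 4: sold=3 (running total=12) -> [8 5 11]
Step 5: sold=3 (running total=15) -> [8 5 13]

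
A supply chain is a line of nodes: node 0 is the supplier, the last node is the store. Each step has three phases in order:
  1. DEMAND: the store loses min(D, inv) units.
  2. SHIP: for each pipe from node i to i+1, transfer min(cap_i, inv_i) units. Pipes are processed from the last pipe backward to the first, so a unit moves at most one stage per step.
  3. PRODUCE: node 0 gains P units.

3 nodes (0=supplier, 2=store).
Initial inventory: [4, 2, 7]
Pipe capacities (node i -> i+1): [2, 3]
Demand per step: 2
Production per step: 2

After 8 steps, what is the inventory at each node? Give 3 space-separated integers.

Step 1: demand=2,sold=2 ship[1->2]=2 ship[0->1]=2 prod=2 -> inv=[4 2 7]
Step 2: demand=2,sold=2 ship[1->2]=2 ship[0->1]=2 prod=2 -> inv=[4 2 7]
Step 3: demand=2,sold=2 ship[1->2]=2 ship[0->1]=2 prod=2 -> inv=[4 2 7]
Step 4: demand=2,sold=2 ship[1->2]=2 ship[0->1]=2 prod=2 -> inv=[4 2 7]
Step 5: demand=2,sold=2 ship[1->2]=2 ship[0->1]=2 prod=2 -> inv=[4 2 7]
Step 6: demand=2,sold=2 ship[1->2]=2 ship[0->1]=2 prod=2 -> inv=[4 2 7]
Step 7: demand=2,sold=2 ship[1->2]=2 ship[0->1]=2 prod=2 -> inv=[4 2 7]
Step 8: demand=2,sold=2 ship[1->2]=2 ship[0->1]=2 prod=2 -> inv=[4 2 7]

4 2 7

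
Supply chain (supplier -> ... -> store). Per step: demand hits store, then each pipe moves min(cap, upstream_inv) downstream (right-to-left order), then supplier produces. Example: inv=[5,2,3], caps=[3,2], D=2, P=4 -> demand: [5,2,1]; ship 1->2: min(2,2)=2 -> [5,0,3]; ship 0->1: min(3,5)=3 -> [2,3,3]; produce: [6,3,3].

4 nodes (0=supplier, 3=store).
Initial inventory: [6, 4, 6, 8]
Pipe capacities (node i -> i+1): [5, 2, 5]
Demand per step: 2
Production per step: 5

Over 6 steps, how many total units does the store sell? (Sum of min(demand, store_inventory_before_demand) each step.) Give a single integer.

Answer: 12

Derivation:
Step 1: sold=2 (running total=2) -> [6 7 3 11]
Step 2: sold=2 (running total=4) -> [6 10 2 12]
Step 3: sold=2 (running total=6) -> [6 13 2 12]
Step 4: sold=2 (running total=8) -> [6 16 2 12]
Step 5: sold=2 (running total=10) -> [6 19 2 12]
Step 6: sold=2 (running total=12) -> [6 22 2 12]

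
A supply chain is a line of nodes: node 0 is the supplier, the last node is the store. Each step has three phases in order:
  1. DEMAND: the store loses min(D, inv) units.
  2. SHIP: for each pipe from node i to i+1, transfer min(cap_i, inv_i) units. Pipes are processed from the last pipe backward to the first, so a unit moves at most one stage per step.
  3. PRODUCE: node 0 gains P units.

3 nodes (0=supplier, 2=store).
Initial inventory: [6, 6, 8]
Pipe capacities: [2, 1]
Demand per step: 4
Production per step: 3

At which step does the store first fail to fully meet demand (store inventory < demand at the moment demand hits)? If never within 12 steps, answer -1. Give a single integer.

Step 1: demand=4,sold=4 ship[1->2]=1 ship[0->1]=2 prod=3 -> [7 7 5]
Step 2: demand=4,sold=4 ship[1->2]=1 ship[0->1]=2 prod=3 -> [8 8 2]
Step 3: demand=4,sold=2 ship[1->2]=1 ship[0->1]=2 prod=3 -> [9 9 1]
Step 4: demand=4,sold=1 ship[1->2]=1 ship[0->1]=2 prod=3 -> [10 10 1]
Step 5: demand=4,sold=1 ship[1->2]=1 ship[0->1]=2 prod=3 -> [11 11 1]
Step 6: demand=4,sold=1 ship[1->2]=1 ship[0->1]=2 prod=3 -> [12 12 1]
Step 7: demand=4,sold=1 ship[1->2]=1 ship[0->1]=2 prod=3 -> [13 13 1]
Step 8: demand=4,sold=1 ship[1->2]=1 ship[0->1]=2 prod=3 -> [14 14 1]
Step 9: demand=4,sold=1 ship[1->2]=1 ship[0->1]=2 prod=3 -> [15 15 1]
Step 10: demand=4,sold=1 ship[1->2]=1 ship[0->1]=2 prod=3 -> [16 16 1]
Step 11: demand=4,sold=1 ship[1->2]=1 ship[0->1]=2 prod=3 -> [17 17 1]
Step 12: demand=4,sold=1 ship[1->2]=1 ship[0->1]=2 prod=3 -> [18 18 1]
First stockout at step 3

3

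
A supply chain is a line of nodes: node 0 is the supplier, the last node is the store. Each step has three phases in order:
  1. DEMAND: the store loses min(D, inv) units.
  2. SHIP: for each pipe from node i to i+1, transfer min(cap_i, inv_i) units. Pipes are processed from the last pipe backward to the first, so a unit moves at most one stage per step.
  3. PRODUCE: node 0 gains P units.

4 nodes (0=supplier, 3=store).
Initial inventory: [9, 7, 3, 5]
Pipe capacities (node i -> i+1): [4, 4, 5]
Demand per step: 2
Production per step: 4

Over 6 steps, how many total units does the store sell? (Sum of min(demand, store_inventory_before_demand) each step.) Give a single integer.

Answer: 12

Derivation:
Step 1: sold=2 (running total=2) -> [9 7 4 6]
Step 2: sold=2 (running total=4) -> [9 7 4 8]
Step 3: sold=2 (running total=6) -> [9 7 4 10]
Step 4: sold=2 (running total=8) -> [9 7 4 12]
Step 5: sold=2 (running total=10) -> [9 7 4 14]
Step 6: sold=2 (running total=12) -> [9 7 4 16]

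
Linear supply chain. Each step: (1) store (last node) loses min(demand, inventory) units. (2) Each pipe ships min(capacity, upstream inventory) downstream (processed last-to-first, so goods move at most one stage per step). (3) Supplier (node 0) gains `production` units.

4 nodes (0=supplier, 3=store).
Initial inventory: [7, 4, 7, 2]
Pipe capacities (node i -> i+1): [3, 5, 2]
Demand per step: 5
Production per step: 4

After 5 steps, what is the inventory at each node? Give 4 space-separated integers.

Step 1: demand=5,sold=2 ship[2->3]=2 ship[1->2]=4 ship[0->1]=3 prod=4 -> inv=[8 3 9 2]
Step 2: demand=5,sold=2 ship[2->3]=2 ship[1->2]=3 ship[0->1]=3 prod=4 -> inv=[9 3 10 2]
Step 3: demand=5,sold=2 ship[2->3]=2 ship[1->2]=3 ship[0->1]=3 prod=4 -> inv=[10 3 11 2]
Step 4: demand=5,sold=2 ship[2->3]=2 ship[1->2]=3 ship[0->1]=3 prod=4 -> inv=[11 3 12 2]
Step 5: demand=5,sold=2 ship[2->3]=2 ship[1->2]=3 ship[0->1]=3 prod=4 -> inv=[12 3 13 2]

12 3 13 2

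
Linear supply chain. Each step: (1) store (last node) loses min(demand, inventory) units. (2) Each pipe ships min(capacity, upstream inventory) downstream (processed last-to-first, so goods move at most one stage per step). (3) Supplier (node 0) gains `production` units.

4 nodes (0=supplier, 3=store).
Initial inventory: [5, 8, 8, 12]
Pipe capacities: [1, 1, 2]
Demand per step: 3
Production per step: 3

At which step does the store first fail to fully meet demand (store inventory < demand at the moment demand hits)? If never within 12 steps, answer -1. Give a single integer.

Step 1: demand=3,sold=3 ship[2->3]=2 ship[1->2]=1 ship[0->1]=1 prod=3 -> [7 8 7 11]
Step 2: demand=3,sold=3 ship[2->3]=2 ship[1->2]=1 ship[0->1]=1 prod=3 -> [9 8 6 10]
Step 3: demand=3,sold=3 ship[2->3]=2 ship[1->2]=1 ship[0->1]=1 prod=3 -> [11 8 5 9]
Step 4: demand=3,sold=3 ship[2->3]=2 ship[1->2]=1 ship[0->1]=1 prod=3 -> [13 8 4 8]
Step 5: demand=3,sold=3 ship[2->3]=2 ship[1->2]=1 ship[0->1]=1 prod=3 -> [15 8 3 7]
Step 6: demand=3,sold=3 ship[2->3]=2 ship[1->2]=1 ship[0->1]=1 prod=3 -> [17 8 2 6]
Step 7: demand=3,sold=3 ship[2->3]=2 ship[1->2]=1 ship[0->1]=1 prod=3 -> [19 8 1 5]
Step 8: demand=3,sold=3 ship[2->3]=1 ship[1->2]=1 ship[0->1]=1 prod=3 -> [21 8 1 3]
Step 9: demand=3,sold=3 ship[2->3]=1 ship[1->2]=1 ship[0->1]=1 prod=3 -> [23 8 1 1]
Step 10: demand=3,sold=1 ship[2->3]=1 ship[1->2]=1 ship[0->1]=1 prod=3 -> [25 8 1 1]
Step 11: demand=3,sold=1 ship[2->3]=1 ship[1->2]=1 ship[0->1]=1 prod=3 -> [27 8 1 1]
Step 12: demand=3,sold=1 ship[2->3]=1 ship[1->2]=1 ship[0->1]=1 prod=3 -> [29 8 1 1]
First stockout at step 10

10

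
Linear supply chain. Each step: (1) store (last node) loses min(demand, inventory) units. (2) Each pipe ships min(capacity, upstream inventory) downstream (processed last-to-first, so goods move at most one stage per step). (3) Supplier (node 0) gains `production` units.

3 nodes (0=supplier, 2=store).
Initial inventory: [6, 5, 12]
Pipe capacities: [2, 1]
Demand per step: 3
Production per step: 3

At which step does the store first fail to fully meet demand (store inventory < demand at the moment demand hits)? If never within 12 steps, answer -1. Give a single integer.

Step 1: demand=3,sold=3 ship[1->2]=1 ship[0->1]=2 prod=3 -> [7 6 10]
Step 2: demand=3,sold=3 ship[1->2]=1 ship[0->1]=2 prod=3 -> [8 7 8]
Step 3: demand=3,sold=3 ship[1->2]=1 ship[0->1]=2 prod=3 -> [9 8 6]
Step 4: demand=3,sold=3 ship[1->2]=1 ship[0->1]=2 prod=3 -> [10 9 4]
Step 5: demand=3,sold=3 ship[1->2]=1 ship[0->1]=2 prod=3 -> [11 10 2]
Step 6: demand=3,sold=2 ship[1->2]=1 ship[0->1]=2 prod=3 -> [12 11 1]
Step 7: demand=3,sold=1 ship[1->2]=1 ship[0->1]=2 prod=3 -> [13 12 1]
Step 8: demand=3,sold=1 ship[1->2]=1 ship[0->1]=2 prod=3 -> [14 13 1]
Step 9: demand=3,sold=1 ship[1->2]=1 ship[0->1]=2 prod=3 -> [15 14 1]
Step 10: demand=3,sold=1 ship[1->2]=1 ship[0->1]=2 prod=3 -> [16 15 1]
Step 11: demand=3,sold=1 ship[1->2]=1 ship[0->1]=2 prod=3 -> [17 16 1]
Step 12: demand=3,sold=1 ship[1->2]=1 ship[0->1]=2 prod=3 -> [18 17 1]
First stockout at step 6

6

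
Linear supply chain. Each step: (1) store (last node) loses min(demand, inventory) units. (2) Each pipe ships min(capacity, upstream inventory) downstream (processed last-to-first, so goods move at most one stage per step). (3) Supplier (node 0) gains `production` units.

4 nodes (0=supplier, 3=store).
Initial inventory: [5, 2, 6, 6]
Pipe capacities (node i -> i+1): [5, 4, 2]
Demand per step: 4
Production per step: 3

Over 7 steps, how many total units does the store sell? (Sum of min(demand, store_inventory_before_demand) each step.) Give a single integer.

Answer: 18

Derivation:
Step 1: sold=4 (running total=4) -> [3 5 6 4]
Step 2: sold=4 (running total=8) -> [3 4 8 2]
Step 3: sold=2 (running total=10) -> [3 3 10 2]
Step 4: sold=2 (running total=12) -> [3 3 11 2]
Step 5: sold=2 (running total=14) -> [3 3 12 2]
Step 6: sold=2 (running total=16) -> [3 3 13 2]
Step 7: sold=2 (running total=18) -> [3 3 14 2]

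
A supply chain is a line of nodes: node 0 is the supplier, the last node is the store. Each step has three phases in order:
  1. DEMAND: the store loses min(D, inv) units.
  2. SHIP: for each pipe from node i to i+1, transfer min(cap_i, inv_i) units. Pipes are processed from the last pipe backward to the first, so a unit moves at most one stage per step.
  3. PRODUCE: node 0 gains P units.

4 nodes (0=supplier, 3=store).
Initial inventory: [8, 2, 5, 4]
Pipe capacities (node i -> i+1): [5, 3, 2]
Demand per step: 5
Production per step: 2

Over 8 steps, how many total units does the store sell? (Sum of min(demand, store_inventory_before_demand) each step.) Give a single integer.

Step 1: sold=4 (running total=4) -> [5 5 5 2]
Step 2: sold=2 (running total=6) -> [2 7 6 2]
Step 3: sold=2 (running total=8) -> [2 6 7 2]
Step 4: sold=2 (running total=10) -> [2 5 8 2]
Step 5: sold=2 (running total=12) -> [2 4 9 2]
Step 6: sold=2 (running total=14) -> [2 3 10 2]
Step 7: sold=2 (running total=16) -> [2 2 11 2]
Step 8: sold=2 (running total=18) -> [2 2 11 2]

Answer: 18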